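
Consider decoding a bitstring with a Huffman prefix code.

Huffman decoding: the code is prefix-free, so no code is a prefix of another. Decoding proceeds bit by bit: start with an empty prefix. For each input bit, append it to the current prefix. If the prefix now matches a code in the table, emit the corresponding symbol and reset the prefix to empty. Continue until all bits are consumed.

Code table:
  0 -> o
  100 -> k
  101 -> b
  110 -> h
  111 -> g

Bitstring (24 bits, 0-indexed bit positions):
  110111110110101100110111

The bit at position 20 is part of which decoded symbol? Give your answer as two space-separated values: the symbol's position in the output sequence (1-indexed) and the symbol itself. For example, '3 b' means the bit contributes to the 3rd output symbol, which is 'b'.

Answer: 7 h

Derivation:
Bit 0: prefix='1' (no match yet)
Bit 1: prefix='11' (no match yet)
Bit 2: prefix='110' -> emit 'h', reset
Bit 3: prefix='1' (no match yet)
Bit 4: prefix='11' (no match yet)
Bit 5: prefix='111' -> emit 'g', reset
Bit 6: prefix='1' (no match yet)
Bit 7: prefix='11' (no match yet)
Bit 8: prefix='110' -> emit 'h', reset
Bit 9: prefix='1' (no match yet)
Bit 10: prefix='11' (no match yet)
Bit 11: prefix='110' -> emit 'h', reset
Bit 12: prefix='1' (no match yet)
Bit 13: prefix='10' (no match yet)
Bit 14: prefix='101' -> emit 'b', reset
Bit 15: prefix='1' (no match yet)
Bit 16: prefix='10' (no match yet)
Bit 17: prefix='100' -> emit 'k', reset
Bit 18: prefix='1' (no match yet)
Bit 19: prefix='11' (no match yet)
Bit 20: prefix='110' -> emit 'h', reset
Bit 21: prefix='1' (no match yet)
Bit 22: prefix='11' (no match yet)
Bit 23: prefix='111' -> emit 'g', reset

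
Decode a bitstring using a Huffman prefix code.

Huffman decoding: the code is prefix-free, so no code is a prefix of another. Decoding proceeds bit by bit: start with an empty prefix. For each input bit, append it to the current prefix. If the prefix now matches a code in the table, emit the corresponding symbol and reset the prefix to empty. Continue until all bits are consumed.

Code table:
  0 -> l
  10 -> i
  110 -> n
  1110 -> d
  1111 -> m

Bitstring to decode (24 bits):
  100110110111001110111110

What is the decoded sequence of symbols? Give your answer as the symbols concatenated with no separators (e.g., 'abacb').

Bit 0: prefix='1' (no match yet)
Bit 1: prefix='10' -> emit 'i', reset
Bit 2: prefix='0' -> emit 'l', reset
Bit 3: prefix='1' (no match yet)
Bit 4: prefix='11' (no match yet)
Bit 5: prefix='110' -> emit 'n', reset
Bit 6: prefix='1' (no match yet)
Bit 7: prefix='11' (no match yet)
Bit 8: prefix='110' -> emit 'n', reset
Bit 9: prefix='1' (no match yet)
Bit 10: prefix='11' (no match yet)
Bit 11: prefix='111' (no match yet)
Bit 12: prefix='1110' -> emit 'd', reset
Bit 13: prefix='0' -> emit 'l', reset
Bit 14: prefix='1' (no match yet)
Bit 15: prefix='11' (no match yet)
Bit 16: prefix='111' (no match yet)
Bit 17: prefix='1110' -> emit 'd', reset
Bit 18: prefix='1' (no match yet)
Bit 19: prefix='11' (no match yet)
Bit 20: prefix='111' (no match yet)
Bit 21: prefix='1111' -> emit 'm', reset
Bit 22: prefix='1' (no match yet)
Bit 23: prefix='10' -> emit 'i', reset

Answer: ilnndldmi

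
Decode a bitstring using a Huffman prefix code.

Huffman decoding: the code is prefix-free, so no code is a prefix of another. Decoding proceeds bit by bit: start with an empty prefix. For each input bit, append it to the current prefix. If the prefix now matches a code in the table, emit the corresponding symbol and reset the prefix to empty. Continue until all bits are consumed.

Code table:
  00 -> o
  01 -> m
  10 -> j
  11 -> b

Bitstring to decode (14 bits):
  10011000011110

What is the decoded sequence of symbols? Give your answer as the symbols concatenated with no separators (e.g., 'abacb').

Bit 0: prefix='1' (no match yet)
Bit 1: prefix='10' -> emit 'j', reset
Bit 2: prefix='0' (no match yet)
Bit 3: prefix='01' -> emit 'm', reset
Bit 4: prefix='1' (no match yet)
Bit 5: prefix='10' -> emit 'j', reset
Bit 6: prefix='0' (no match yet)
Bit 7: prefix='00' -> emit 'o', reset
Bit 8: prefix='0' (no match yet)
Bit 9: prefix='01' -> emit 'm', reset
Bit 10: prefix='1' (no match yet)
Bit 11: prefix='11' -> emit 'b', reset
Bit 12: prefix='1' (no match yet)
Bit 13: prefix='10' -> emit 'j', reset

Answer: jmjombj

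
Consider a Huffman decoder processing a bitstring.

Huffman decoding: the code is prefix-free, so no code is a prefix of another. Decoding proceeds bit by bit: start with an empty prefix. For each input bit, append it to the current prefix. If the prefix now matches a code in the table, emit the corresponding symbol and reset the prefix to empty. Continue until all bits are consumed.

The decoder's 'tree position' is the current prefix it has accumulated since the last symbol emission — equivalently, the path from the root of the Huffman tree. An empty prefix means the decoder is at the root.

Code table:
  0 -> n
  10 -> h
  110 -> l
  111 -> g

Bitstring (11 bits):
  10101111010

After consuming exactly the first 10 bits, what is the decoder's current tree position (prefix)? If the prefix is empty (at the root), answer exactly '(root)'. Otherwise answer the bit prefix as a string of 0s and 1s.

Bit 0: prefix='1' (no match yet)
Bit 1: prefix='10' -> emit 'h', reset
Bit 2: prefix='1' (no match yet)
Bit 3: prefix='10' -> emit 'h', reset
Bit 4: prefix='1' (no match yet)
Bit 5: prefix='11' (no match yet)
Bit 6: prefix='111' -> emit 'g', reset
Bit 7: prefix='1' (no match yet)
Bit 8: prefix='10' -> emit 'h', reset
Bit 9: prefix='1' (no match yet)

Answer: 1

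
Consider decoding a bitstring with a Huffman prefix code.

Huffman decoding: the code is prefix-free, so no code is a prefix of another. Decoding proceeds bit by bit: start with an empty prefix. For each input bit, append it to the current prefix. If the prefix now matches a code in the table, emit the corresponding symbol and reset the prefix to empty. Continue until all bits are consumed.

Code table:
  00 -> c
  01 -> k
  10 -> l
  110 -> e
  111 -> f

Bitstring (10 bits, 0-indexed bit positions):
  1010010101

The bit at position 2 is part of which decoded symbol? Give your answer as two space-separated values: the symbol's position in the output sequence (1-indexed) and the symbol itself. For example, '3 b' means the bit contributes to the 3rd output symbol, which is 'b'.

Bit 0: prefix='1' (no match yet)
Bit 1: prefix='10' -> emit 'l', reset
Bit 2: prefix='1' (no match yet)
Bit 3: prefix='10' -> emit 'l', reset
Bit 4: prefix='0' (no match yet)
Bit 5: prefix='01' -> emit 'k', reset
Bit 6: prefix='0' (no match yet)

Answer: 2 l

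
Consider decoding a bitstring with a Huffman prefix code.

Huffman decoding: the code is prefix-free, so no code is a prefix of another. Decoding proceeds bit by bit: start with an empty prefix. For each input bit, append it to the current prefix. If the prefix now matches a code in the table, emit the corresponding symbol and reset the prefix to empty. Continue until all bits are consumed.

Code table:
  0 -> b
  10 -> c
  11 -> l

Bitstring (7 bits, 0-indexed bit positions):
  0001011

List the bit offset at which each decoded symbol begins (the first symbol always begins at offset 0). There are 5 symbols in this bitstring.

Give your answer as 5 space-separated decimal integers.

Bit 0: prefix='0' -> emit 'b', reset
Bit 1: prefix='0' -> emit 'b', reset
Bit 2: prefix='0' -> emit 'b', reset
Bit 3: prefix='1' (no match yet)
Bit 4: prefix='10' -> emit 'c', reset
Bit 5: prefix='1' (no match yet)
Bit 6: prefix='11' -> emit 'l', reset

Answer: 0 1 2 3 5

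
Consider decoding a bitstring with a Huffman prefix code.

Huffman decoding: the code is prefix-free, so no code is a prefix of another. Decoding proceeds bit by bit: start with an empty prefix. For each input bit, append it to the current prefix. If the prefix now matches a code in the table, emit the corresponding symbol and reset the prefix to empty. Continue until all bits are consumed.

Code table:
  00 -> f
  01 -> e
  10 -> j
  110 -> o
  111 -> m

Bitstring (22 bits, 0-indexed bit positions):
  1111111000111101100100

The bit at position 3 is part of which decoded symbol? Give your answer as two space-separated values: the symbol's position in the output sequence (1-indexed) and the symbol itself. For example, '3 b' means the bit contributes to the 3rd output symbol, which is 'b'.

Bit 0: prefix='1' (no match yet)
Bit 1: prefix='11' (no match yet)
Bit 2: prefix='111' -> emit 'm', reset
Bit 3: prefix='1' (no match yet)
Bit 4: prefix='11' (no match yet)
Bit 5: prefix='111' -> emit 'm', reset
Bit 6: prefix='1' (no match yet)
Bit 7: prefix='10' -> emit 'j', reset

Answer: 2 m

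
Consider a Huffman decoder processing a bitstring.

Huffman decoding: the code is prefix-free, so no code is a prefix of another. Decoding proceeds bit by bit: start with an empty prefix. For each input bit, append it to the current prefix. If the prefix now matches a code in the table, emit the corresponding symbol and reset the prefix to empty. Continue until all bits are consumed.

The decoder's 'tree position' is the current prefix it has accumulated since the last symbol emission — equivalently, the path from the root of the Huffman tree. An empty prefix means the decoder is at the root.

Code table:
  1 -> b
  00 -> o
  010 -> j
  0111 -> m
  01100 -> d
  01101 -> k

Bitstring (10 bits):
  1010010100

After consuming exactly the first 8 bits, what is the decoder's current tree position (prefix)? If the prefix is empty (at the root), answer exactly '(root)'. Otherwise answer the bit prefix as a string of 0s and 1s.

Answer: (root)

Derivation:
Bit 0: prefix='1' -> emit 'b', reset
Bit 1: prefix='0' (no match yet)
Bit 2: prefix='01' (no match yet)
Bit 3: prefix='010' -> emit 'j', reset
Bit 4: prefix='0' (no match yet)
Bit 5: prefix='01' (no match yet)
Bit 6: prefix='010' -> emit 'j', reset
Bit 7: prefix='1' -> emit 'b', reset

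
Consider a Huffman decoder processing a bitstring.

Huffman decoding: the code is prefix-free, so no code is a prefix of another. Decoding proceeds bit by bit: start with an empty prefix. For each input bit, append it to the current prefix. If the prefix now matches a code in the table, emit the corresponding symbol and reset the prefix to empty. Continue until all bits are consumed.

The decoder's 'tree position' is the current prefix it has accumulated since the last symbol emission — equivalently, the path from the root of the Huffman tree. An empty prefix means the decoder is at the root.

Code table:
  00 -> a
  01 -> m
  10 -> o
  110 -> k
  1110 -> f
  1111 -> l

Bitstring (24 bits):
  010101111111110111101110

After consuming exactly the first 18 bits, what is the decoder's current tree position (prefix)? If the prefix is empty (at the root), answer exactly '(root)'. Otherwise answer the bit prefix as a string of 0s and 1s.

Answer: 11

Derivation:
Bit 0: prefix='0' (no match yet)
Bit 1: prefix='01' -> emit 'm', reset
Bit 2: prefix='0' (no match yet)
Bit 3: prefix='01' -> emit 'm', reset
Bit 4: prefix='0' (no match yet)
Bit 5: prefix='01' -> emit 'm', reset
Bit 6: prefix='1' (no match yet)
Bit 7: prefix='11' (no match yet)
Bit 8: prefix='111' (no match yet)
Bit 9: prefix='1111' -> emit 'l', reset
Bit 10: prefix='1' (no match yet)
Bit 11: prefix='11' (no match yet)
Bit 12: prefix='111' (no match yet)
Bit 13: prefix='1111' -> emit 'l', reset
Bit 14: prefix='0' (no match yet)
Bit 15: prefix='01' -> emit 'm', reset
Bit 16: prefix='1' (no match yet)
Bit 17: prefix='11' (no match yet)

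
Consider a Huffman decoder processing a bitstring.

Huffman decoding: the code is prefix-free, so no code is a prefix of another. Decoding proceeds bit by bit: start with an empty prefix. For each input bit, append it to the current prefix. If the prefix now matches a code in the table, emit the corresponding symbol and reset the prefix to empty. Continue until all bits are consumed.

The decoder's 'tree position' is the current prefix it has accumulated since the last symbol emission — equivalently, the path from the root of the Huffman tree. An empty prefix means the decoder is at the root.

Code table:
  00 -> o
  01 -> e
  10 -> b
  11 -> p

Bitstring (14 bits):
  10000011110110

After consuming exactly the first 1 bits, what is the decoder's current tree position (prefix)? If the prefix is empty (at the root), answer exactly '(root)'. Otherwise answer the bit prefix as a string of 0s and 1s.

Bit 0: prefix='1' (no match yet)

Answer: 1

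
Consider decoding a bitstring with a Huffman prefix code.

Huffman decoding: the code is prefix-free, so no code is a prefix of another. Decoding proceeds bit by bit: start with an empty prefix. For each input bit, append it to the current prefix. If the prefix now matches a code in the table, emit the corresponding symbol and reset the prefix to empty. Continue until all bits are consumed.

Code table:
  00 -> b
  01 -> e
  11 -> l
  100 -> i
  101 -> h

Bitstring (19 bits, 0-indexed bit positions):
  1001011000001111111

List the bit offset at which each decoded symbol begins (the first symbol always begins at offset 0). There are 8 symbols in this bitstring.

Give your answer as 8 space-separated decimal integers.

Answer: 0 3 6 9 11 13 15 17

Derivation:
Bit 0: prefix='1' (no match yet)
Bit 1: prefix='10' (no match yet)
Bit 2: prefix='100' -> emit 'i', reset
Bit 3: prefix='1' (no match yet)
Bit 4: prefix='10' (no match yet)
Bit 5: prefix='101' -> emit 'h', reset
Bit 6: prefix='1' (no match yet)
Bit 7: prefix='10' (no match yet)
Bit 8: prefix='100' -> emit 'i', reset
Bit 9: prefix='0' (no match yet)
Bit 10: prefix='00' -> emit 'b', reset
Bit 11: prefix='0' (no match yet)
Bit 12: prefix='01' -> emit 'e', reset
Bit 13: prefix='1' (no match yet)
Bit 14: prefix='11' -> emit 'l', reset
Bit 15: prefix='1' (no match yet)
Bit 16: prefix='11' -> emit 'l', reset
Bit 17: prefix='1' (no match yet)
Bit 18: prefix='11' -> emit 'l', reset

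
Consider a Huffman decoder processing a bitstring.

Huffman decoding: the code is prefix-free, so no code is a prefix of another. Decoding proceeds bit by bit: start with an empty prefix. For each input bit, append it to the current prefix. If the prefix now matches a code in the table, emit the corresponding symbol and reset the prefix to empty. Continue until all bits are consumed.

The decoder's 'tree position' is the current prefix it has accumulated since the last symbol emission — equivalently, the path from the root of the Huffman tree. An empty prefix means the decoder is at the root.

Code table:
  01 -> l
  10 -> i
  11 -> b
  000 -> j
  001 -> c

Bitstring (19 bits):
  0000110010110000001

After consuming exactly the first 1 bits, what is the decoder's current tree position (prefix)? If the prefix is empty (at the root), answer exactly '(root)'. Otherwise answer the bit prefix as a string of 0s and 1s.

Bit 0: prefix='0' (no match yet)

Answer: 0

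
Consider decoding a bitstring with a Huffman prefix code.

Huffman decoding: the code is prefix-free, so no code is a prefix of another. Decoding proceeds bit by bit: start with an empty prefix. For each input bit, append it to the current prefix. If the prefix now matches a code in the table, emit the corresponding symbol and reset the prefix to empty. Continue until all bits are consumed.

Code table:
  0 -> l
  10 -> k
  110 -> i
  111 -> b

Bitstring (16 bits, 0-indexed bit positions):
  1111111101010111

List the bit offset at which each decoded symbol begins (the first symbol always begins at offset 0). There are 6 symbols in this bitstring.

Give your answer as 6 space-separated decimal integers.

Answer: 0 3 6 9 11 13

Derivation:
Bit 0: prefix='1' (no match yet)
Bit 1: prefix='11' (no match yet)
Bit 2: prefix='111' -> emit 'b', reset
Bit 3: prefix='1' (no match yet)
Bit 4: prefix='11' (no match yet)
Bit 5: prefix='111' -> emit 'b', reset
Bit 6: prefix='1' (no match yet)
Bit 7: prefix='11' (no match yet)
Bit 8: prefix='110' -> emit 'i', reset
Bit 9: prefix='1' (no match yet)
Bit 10: prefix='10' -> emit 'k', reset
Bit 11: prefix='1' (no match yet)
Bit 12: prefix='10' -> emit 'k', reset
Bit 13: prefix='1' (no match yet)
Bit 14: prefix='11' (no match yet)
Bit 15: prefix='111' -> emit 'b', reset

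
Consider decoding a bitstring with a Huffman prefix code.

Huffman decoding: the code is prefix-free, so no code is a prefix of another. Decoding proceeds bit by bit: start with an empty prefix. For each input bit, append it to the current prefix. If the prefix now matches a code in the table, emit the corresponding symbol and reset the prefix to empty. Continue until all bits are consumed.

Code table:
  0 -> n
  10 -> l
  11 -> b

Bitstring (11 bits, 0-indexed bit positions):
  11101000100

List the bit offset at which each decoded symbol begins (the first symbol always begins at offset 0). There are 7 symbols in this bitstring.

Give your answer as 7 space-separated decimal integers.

Answer: 0 2 4 6 7 8 10

Derivation:
Bit 0: prefix='1' (no match yet)
Bit 1: prefix='11' -> emit 'b', reset
Bit 2: prefix='1' (no match yet)
Bit 3: prefix='10' -> emit 'l', reset
Bit 4: prefix='1' (no match yet)
Bit 5: prefix='10' -> emit 'l', reset
Bit 6: prefix='0' -> emit 'n', reset
Bit 7: prefix='0' -> emit 'n', reset
Bit 8: prefix='1' (no match yet)
Bit 9: prefix='10' -> emit 'l', reset
Bit 10: prefix='0' -> emit 'n', reset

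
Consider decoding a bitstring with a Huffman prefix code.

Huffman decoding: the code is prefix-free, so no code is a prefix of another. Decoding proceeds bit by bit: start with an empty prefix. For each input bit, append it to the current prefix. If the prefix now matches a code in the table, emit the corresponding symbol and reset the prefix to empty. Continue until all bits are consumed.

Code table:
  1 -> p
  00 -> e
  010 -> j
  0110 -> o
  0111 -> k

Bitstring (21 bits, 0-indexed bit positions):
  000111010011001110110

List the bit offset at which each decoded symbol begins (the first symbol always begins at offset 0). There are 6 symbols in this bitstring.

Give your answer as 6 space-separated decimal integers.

Bit 0: prefix='0' (no match yet)
Bit 1: prefix='00' -> emit 'e', reset
Bit 2: prefix='0' (no match yet)
Bit 3: prefix='01' (no match yet)
Bit 4: prefix='011' (no match yet)
Bit 5: prefix='0111' -> emit 'k', reset
Bit 6: prefix='0' (no match yet)
Bit 7: prefix='01' (no match yet)
Bit 8: prefix='010' -> emit 'j', reset
Bit 9: prefix='0' (no match yet)
Bit 10: prefix='01' (no match yet)
Bit 11: prefix='011' (no match yet)
Bit 12: prefix='0110' -> emit 'o', reset
Bit 13: prefix='0' (no match yet)
Bit 14: prefix='01' (no match yet)
Bit 15: prefix='011' (no match yet)
Bit 16: prefix='0111' -> emit 'k', reset
Bit 17: prefix='0' (no match yet)
Bit 18: prefix='01' (no match yet)
Bit 19: prefix='011' (no match yet)
Bit 20: prefix='0110' -> emit 'o', reset

Answer: 0 2 6 9 13 17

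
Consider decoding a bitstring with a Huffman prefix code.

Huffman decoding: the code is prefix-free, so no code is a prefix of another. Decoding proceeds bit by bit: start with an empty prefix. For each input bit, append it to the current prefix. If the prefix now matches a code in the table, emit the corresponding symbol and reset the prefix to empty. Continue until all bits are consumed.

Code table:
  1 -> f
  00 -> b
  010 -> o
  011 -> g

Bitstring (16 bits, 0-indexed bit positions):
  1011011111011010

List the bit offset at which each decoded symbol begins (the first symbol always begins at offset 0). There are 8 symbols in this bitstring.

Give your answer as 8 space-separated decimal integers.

Bit 0: prefix='1' -> emit 'f', reset
Bit 1: prefix='0' (no match yet)
Bit 2: prefix='01' (no match yet)
Bit 3: prefix='011' -> emit 'g', reset
Bit 4: prefix='0' (no match yet)
Bit 5: prefix='01' (no match yet)
Bit 6: prefix='011' -> emit 'g', reset
Bit 7: prefix='1' -> emit 'f', reset
Bit 8: prefix='1' -> emit 'f', reset
Bit 9: prefix='1' -> emit 'f', reset
Bit 10: prefix='0' (no match yet)
Bit 11: prefix='01' (no match yet)
Bit 12: prefix='011' -> emit 'g', reset
Bit 13: prefix='0' (no match yet)
Bit 14: prefix='01' (no match yet)
Bit 15: prefix='010' -> emit 'o', reset

Answer: 0 1 4 7 8 9 10 13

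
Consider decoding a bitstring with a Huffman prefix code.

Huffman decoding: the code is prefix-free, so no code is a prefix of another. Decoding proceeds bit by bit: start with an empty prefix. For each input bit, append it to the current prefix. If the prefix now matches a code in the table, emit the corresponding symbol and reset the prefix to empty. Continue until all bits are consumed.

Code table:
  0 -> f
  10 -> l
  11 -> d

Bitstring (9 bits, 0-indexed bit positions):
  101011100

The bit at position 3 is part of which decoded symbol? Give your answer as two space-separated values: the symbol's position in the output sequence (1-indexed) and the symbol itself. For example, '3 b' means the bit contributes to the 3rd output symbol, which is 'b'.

Bit 0: prefix='1' (no match yet)
Bit 1: prefix='10' -> emit 'l', reset
Bit 2: prefix='1' (no match yet)
Bit 3: prefix='10' -> emit 'l', reset
Bit 4: prefix='1' (no match yet)
Bit 5: prefix='11' -> emit 'd', reset
Bit 6: prefix='1' (no match yet)
Bit 7: prefix='10' -> emit 'l', reset

Answer: 2 l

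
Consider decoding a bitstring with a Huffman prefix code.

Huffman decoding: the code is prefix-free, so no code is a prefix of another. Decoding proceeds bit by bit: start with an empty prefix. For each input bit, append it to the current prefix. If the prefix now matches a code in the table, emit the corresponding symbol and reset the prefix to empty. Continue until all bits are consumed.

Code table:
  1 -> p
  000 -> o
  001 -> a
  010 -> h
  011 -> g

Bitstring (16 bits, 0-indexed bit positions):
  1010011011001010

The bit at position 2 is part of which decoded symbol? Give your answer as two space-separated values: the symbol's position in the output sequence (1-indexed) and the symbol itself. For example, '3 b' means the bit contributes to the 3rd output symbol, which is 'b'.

Answer: 2 h

Derivation:
Bit 0: prefix='1' -> emit 'p', reset
Bit 1: prefix='0' (no match yet)
Bit 2: prefix='01' (no match yet)
Bit 3: prefix='010' -> emit 'h', reset
Bit 4: prefix='0' (no match yet)
Bit 5: prefix='01' (no match yet)
Bit 6: prefix='011' -> emit 'g', reset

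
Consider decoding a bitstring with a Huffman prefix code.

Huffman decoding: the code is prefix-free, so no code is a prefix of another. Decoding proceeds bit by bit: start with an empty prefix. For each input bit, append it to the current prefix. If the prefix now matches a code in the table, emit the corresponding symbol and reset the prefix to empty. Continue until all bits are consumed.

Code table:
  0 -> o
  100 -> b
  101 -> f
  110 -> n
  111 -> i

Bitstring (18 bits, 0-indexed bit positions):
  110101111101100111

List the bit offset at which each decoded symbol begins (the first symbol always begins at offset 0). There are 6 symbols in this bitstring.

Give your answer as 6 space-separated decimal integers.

Bit 0: prefix='1' (no match yet)
Bit 1: prefix='11' (no match yet)
Bit 2: prefix='110' -> emit 'n', reset
Bit 3: prefix='1' (no match yet)
Bit 4: prefix='10' (no match yet)
Bit 5: prefix='101' -> emit 'f', reset
Bit 6: prefix='1' (no match yet)
Bit 7: prefix='11' (no match yet)
Bit 8: prefix='111' -> emit 'i', reset
Bit 9: prefix='1' (no match yet)
Bit 10: prefix='10' (no match yet)
Bit 11: prefix='101' -> emit 'f', reset
Bit 12: prefix='1' (no match yet)
Bit 13: prefix='10' (no match yet)
Bit 14: prefix='100' -> emit 'b', reset
Bit 15: prefix='1' (no match yet)
Bit 16: prefix='11' (no match yet)
Bit 17: prefix='111' -> emit 'i', reset

Answer: 0 3 6 9 12 15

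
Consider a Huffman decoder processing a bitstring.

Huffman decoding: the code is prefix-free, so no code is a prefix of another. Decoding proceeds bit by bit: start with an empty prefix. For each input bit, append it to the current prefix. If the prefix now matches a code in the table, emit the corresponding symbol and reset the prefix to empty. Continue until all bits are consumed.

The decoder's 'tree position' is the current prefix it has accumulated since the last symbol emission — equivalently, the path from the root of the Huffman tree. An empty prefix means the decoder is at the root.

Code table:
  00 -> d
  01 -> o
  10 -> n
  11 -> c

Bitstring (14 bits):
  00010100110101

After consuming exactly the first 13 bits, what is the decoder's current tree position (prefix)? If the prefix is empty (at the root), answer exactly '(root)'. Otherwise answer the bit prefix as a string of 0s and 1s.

Answer: 0

Derivation:
Bit 0: prefix='0' (no match yet)
Bit 1: prefix='00' -> emit 'd', reset
Bit 2: prefix='0' (no match yet)
Bit 3: prefix='01' -> emit 'o', reset
Bit 4: prefix='0' (no match yet)
Bit 5: prefix='01' -> emit 'o', reset
Bit 6: prefix='0' (no match yet)
Bit 7: prefix='00' -> emit 'd', reset
Bit 8: prefix='1' (no match yet)
Bit 9: prefix='11' -> emit 'c', reset
Bit 10: prefix='0' (no match yet)
Bit 11: prefix='01' -> emit 'o', reset
Bit 12: prefix='0' (no match yet)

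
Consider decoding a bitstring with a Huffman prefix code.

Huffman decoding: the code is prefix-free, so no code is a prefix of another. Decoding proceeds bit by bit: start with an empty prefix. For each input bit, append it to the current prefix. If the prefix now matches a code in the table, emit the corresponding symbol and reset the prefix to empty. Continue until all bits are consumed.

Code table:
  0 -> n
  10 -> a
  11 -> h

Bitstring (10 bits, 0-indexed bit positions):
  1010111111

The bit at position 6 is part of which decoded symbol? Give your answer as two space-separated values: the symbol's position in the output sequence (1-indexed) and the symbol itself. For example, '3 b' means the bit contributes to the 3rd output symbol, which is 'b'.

Answer: 4 h

Derivation:
Bit 0: prefix='1' (no match yet)
Bit 1: prefix='10' -> emit 'a', reset
Bit 2: prefix='1' (no match yet)
Bit 3: prefix='10' -> emit 'a', reset
Bit 4: prefix='1' (no match yet)
Bit 5: prefix='11' -> emit 'h', reset
Bit 6: prefix='1' (no match yet)
Bit 7: prefix='11' -> emit 'h', reset
Bit 8: prefix='1' (no match yet)
Bit 9: prefix='11' -> emit 'h', reset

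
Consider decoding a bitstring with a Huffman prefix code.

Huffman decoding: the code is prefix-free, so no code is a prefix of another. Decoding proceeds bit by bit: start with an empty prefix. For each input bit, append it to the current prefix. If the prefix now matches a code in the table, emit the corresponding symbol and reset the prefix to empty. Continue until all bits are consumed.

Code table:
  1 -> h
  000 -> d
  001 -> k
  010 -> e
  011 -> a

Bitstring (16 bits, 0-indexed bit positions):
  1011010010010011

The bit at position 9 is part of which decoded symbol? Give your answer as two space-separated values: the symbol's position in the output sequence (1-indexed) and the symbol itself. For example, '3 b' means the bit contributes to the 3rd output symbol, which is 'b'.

Bit 0: prefix='1' -> emit 'h', reset
Bit 1: prefix='0' (no match yet)
Bit 2: prefix='01' (no match yet)
Bit 3: prefix='011' -> emit 'a', reset
Bit 4: prefix='0' (no match yet)
Bit 5: prefix='01' (no match yet)
Bit 6: prefix='010' -> emit 'e', reset
Bit 7: prefix='0' (no match yet)
Bit 8: prefix='01' (no match yet)
Bit 9: prefix='010' -> emit 'e', reset
Bit 10: prefix='0' (no match yet)
Bit 11: prefix='01' (no match yet)
Bit 12: prefix='010' -> emit 'e', reset
Bit 13: prefix='0' (no match yet)

Answer: 4 e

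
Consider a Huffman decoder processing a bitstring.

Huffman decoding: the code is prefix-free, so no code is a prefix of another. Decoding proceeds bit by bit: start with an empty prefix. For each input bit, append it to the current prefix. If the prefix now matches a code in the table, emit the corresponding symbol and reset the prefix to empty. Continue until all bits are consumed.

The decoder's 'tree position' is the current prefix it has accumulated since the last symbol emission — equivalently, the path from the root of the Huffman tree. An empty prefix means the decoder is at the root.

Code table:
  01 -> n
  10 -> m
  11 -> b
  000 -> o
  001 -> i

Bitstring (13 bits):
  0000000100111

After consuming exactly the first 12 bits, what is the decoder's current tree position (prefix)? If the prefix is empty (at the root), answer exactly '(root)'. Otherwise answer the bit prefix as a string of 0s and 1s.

Bit 0: prefix='0' (no match yet)
Bit 1: prefix='00' (no match yet)
Bit 2: prefix='000' -> emit 'o', reset
Bit 3: prefix='0' (no match yet)
Bit 4: prefix='00' (no match yet)
Bit 5: prefix='000' -> emit 'o', reset
Bit 6: prefix='0' (no match yet)
Bit 7: prefix='01' -> emit 'n', reset
Bit 8: prefix='0' (no match yet)
Bit 9: prefix='00' (no match yet)
Bit 10: prefix='001' -> emit 'i', reset
Bit 11: prefix='1' (no match yet)

Answer: 1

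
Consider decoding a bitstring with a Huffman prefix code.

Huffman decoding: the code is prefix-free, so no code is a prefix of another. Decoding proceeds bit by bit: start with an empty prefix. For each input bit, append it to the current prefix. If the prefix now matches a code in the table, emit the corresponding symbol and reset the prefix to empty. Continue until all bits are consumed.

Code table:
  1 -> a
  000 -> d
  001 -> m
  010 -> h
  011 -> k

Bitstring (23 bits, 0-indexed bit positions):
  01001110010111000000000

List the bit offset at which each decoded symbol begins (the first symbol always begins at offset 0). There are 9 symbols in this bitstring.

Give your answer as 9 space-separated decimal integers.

Bit 0: prefix='0' (no match yet)
Bit 1: prefix='01' (no match yet)
Bit 2: prefix='010' -> emit 'h', reset
Bit 3: prefix='0' (no match yet)
Bit 4: prefix='01' (no match yet)
Bit 5: prefix='011' -> emit 'k', reset
Bit 6: prefix='1' -> emit 'a', reset
Bit 7: prefix='0' (no match yet)
Bit 8: prefix='00' (no match yet)
Bit 9: prefix='001' -> emit 'm', reset
Bit 10: prefix='0' (no match yet)
Bit 11: prefix='01' (no match yet)
Bit 12: prefix='011' -> emit 'k', reset
Bit 13: prefix='1' -> emit 'a', reset
Bit 14: prefix='0' (no match yet)
Bit 15: prefix='00' (no match yet)
Bit 16: prefix='000' -> emit 'd', reset
Bit 17: prefix='0' (no match yet)
Bit 18: prefix='00' (no match yet)
Bit 19: prefix='000' -> emit 'd', reset
Bit 20: prefix='0' (no match yet)
Bit 21: prefix='00' (no match yet)
Bit 22: prefix='000' -> emit 'd', reset

Answer: 0 3 6 7 10 13 14 17 20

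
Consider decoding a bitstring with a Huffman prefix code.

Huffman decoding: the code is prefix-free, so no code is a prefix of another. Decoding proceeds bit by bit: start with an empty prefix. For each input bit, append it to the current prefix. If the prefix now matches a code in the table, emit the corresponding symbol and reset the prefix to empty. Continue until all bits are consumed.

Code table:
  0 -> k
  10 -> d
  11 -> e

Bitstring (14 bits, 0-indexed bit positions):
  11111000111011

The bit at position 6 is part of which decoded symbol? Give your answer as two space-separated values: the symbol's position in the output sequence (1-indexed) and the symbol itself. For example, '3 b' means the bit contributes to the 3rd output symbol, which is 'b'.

Answer: 4 k

Derivation:
Bit 0: prefix='1' (no match yet)
Bit 1: prefix='11' -> emit 'e', reset
Bit 2: prefix='1' (no match yet)
Bit 3: prefix='11' -> emit 'e', reset
Bit 4: prefix='1' (no match yet)
Bit 5: prefix='10' -> emit 'd', reset
Bit 6: prefix='0' -> emit 'k', reset
Bit 7: prefix='0' -> emit 'k', reset
Bit 8: prefix='1' (no match yet)
Bit 9: prefix='11' -> emit 'e', reset
Bit 10: prefix='1' (no match yet)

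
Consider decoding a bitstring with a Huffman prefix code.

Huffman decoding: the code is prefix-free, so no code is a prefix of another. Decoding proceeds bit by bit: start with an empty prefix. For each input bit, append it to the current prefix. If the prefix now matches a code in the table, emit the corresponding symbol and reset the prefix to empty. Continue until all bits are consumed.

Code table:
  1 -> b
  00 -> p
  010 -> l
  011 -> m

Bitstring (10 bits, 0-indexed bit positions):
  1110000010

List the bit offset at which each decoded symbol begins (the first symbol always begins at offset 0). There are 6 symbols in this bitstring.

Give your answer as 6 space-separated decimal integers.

Bit 0: prefix='1' -> emit 'b', reset
Bit 1: prefix='1' -> emit 'b', reset
Bit 2: prefix='1' -> emit 'b', reset
Bit 3: prefix='0' (no match yet)
Bit 4: prefix='00' -> emit 'p', reset
Bit 5: prefix='0' (no match yet)
Bit 6: prefix='00' -> emit 'p', reset
Bit 7: prefix='0' (no match yet)
Bit 8: prefix='01' (no match yet)
Bit 9: prefix='010' -> emit 'l', reset

Answer: 0 1 2 3 5 7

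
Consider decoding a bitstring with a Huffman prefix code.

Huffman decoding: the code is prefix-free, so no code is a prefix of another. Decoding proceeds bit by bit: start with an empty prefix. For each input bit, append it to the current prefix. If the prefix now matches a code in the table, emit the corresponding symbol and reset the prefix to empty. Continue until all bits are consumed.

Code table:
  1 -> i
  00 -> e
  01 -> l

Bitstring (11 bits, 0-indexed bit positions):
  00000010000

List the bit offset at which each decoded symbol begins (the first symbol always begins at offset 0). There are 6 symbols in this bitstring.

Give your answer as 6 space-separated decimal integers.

Bit 0: prefix='0' (no match yet)
Bit 1: prefix='00' -> emit 'e', reset
Bit 2: prefix='0' (no match yet)
Bit 3: prefix='00' -> emit 'e', reset
Bit 4: prefix='0' (no match yet)
Bit 5: prefix='00' -> emit 'e', reset
Bit 6: prefix='1' -> emit 'i', reset
Bit 7: prefix='0' (no match yet)
Bit 8: prefix='00' -> emit 'e', reset
Bit 9: prefix='0' (no match yet)
Bit 10: prefix='00' -> emit 'e', reset

Answer: 0 2 4 6 7 9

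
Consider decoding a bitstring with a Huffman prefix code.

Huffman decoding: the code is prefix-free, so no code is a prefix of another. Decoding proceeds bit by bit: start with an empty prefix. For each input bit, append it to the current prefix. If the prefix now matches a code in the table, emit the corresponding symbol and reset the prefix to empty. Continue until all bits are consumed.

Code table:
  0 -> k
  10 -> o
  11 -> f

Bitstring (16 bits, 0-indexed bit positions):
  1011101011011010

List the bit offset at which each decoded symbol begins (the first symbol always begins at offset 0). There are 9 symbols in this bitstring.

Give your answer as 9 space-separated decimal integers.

Bit 0: prefix='1' (no match yet)
Bit 1: prefix='10' -> emit 'o', reset
Bit 2: prefix='1' (no match yet)
Bit 3: prefix='11' -> emit 'f', reset
Bit 4: prefix='1' (no match yet)
Bit 5: prefix='10' -> emit 'o', reset
Bit 6: prefix='1' (no match yet)
Bit 7: prefix='10' -> emit 'o', reset
Bit 8: prefix='1' (no match yet)
Bit 9: prefix='11' -> emit 'f', reset
Bit 10: prefix='0' -> emit 'k', reset
Bit 11: prefix='1' (no match yet)
Bit 12: prefix='11' -> emit 'f', reset
Bit 13: prefix='0' -> emit 'k', reset
Bit 14: prefix='1' (no match yet)
Bit 15: prefix='10' -> emit 'o', reset

Answer: 0 2 4 6 8 10 11 13 14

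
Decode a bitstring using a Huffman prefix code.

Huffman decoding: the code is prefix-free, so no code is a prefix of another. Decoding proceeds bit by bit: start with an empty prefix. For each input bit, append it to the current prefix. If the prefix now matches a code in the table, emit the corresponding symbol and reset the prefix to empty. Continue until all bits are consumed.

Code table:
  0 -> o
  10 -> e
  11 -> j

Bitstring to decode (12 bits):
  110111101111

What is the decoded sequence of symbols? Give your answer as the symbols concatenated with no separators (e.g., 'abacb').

Bit 0: prefix='1' (no match yet)
Bit 1: prefix='11' -> emit 'j', reset
Bit 2: prefix='0' -> emit 'o', reset
Bit 3: prefix='1' (no match yet)
Bit 4: prefix='11' -> emit 'j', reset
Bit 5: prefix='1' (no match yet)
Bit 6: prefix='11' -> emit 'j', reset
Bit 7: prefix='0' -> emit 'o', reset
Bit 8: prefix='1' (no match yet)
Bit 9: prefix='11' -> emit 'j', reset
Bit 10: prefix='1' (no match yet)
Bit 11: prefix='11' -> emit 'j', reset

Answer: jojjojj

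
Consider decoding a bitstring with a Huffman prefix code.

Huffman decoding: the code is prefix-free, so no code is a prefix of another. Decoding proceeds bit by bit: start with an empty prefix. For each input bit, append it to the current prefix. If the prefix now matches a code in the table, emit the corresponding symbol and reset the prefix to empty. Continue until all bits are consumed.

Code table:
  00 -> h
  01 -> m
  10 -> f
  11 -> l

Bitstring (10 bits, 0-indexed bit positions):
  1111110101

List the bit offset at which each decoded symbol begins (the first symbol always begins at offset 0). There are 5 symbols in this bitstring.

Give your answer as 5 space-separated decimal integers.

Answer: 0 2 4 6 8

Derivation:
Bit 0: prefix='1' (no match yet)
Bit 1: prefix='11' -> emit 'l', reset
Bit 2: prefix='1' (no match yet)
Bit 3: prefix='11' -> emit 'l', reset
Bit 4: prefix='1' (no match yet)
Bit 5: prefix='11' -> emit 'l', reset
Bit 6: prefix='0' (no match yet)
Bit 7: prefix='01' -> emit 'm', reset
Bit 8: prefix='0' (no match yet)
Bit 9: prefix='01' -> emit 'm', reset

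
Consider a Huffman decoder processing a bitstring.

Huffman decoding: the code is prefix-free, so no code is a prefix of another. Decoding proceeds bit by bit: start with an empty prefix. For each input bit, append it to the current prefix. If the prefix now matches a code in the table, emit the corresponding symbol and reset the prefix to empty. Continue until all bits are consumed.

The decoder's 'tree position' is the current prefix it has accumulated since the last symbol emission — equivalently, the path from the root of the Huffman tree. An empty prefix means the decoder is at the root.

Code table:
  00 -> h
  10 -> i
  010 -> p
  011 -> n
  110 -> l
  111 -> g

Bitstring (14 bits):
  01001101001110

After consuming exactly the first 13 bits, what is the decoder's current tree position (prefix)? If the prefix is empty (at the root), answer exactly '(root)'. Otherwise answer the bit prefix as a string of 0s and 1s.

Answer: 1

Derivation:
Bit 0: prefix='0' (no match yet)
Bit 1: prefix='01' (no match yet)
Bit 2: prefix='010' -> emit 'p', reset
Bit 3: prefix='0' (no match yet)
Bit 4: prefix='01' (no match yet)
Bit 5: prefix='011' -> emit 'n', reset
Bit 6: prefix='0' (no match yet)
Bit 7: prefix='01' (no match yet)
Bit 8: prefix='010' -> emit 'p', reset
Bit 9: prefix='0' (no match yet)
Bit 10: prefix='01' (no match yet)
Bit 11: prefix='011' -> emit 'n', reset
Bit 12: prefix='1' (no match yet)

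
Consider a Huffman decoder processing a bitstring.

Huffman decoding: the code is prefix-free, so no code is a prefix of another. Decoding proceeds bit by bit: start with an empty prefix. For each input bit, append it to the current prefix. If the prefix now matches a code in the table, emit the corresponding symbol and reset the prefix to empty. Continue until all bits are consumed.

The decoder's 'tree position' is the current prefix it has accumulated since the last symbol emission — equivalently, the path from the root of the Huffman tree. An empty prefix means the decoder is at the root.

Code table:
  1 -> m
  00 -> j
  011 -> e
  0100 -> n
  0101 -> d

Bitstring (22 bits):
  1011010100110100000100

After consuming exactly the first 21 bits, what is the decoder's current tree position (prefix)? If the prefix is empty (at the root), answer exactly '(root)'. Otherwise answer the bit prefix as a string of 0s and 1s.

Answer: 010

Derivation:
Bit 0: prefix='1' -> emit 'm', reset
Bit 1: prefix='0' (no match yet)
Bit 2: prefix='01' (no match yet)
Bit 3: prefix='011' -> emit 'e', reset
Bit 4: prefix='0' (no match yet)
Bit 5: prefix='01' (no match yet)
Bit 6: prefix='010' (no match yet)
Bit 7: prefix='0101' -> emit 'd', reset
Bit 8: prefix='0' (no match yet)
Bit 9: prefix='00' -> emit 'j', reset
Bit 10: prefix='1' -> emit 'm', reset
Bit 11: prefix='1' -> emit 'm', reset
Bit 12: prefix='0' (no match yet)
Bit 13: prefix='01' (no match yet)
Bit 14: prefix='010' (no match yet)
Bit 15: prefix='0100' -> emit 'n', reset
Bit 16: prefix='0' (no match yet)
Bit 17: prefix='00' -> emit 'j', reset
Bit 18: prefix='0' (no match yet)
Bit 19: prefix='01' (no match yet)
Bit 20: prefix='010' (no match yet)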